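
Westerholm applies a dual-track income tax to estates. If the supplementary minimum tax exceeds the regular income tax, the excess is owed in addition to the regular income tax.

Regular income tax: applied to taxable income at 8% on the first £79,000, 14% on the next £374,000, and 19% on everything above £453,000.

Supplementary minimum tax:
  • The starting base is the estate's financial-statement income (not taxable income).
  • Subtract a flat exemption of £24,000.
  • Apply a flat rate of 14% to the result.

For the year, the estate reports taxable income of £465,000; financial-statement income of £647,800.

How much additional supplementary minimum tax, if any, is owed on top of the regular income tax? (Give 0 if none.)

£26,372

Supplementary minimum tax:
  Base (financial-statement income): £647,800
  Less exemption £24,000 → base £623,800
  £623,800 × 14% = £87,332

Regular income tax:
  £79,000 × 8% = £6,320
  £374,000 × 14% = £52,360
  £12,000 × 19% = £2,280
  → £60,960

Excess of supplementary minimum tax over regular income tax: £87,332 − £60,960 = £26,372.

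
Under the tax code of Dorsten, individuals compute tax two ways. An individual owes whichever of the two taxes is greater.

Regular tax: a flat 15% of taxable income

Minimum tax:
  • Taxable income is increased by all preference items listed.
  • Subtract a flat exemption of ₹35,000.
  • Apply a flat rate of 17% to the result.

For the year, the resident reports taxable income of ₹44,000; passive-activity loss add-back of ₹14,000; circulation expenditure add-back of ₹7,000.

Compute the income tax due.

Regular tax:
  ₹44,000 × 15% = ₹6,600

Minimum tax:
  Adjusted income: ₹44,000 + ₹14,000 + ₹7,000 = ₹65,000
  Less exemption ₹35,000 → base ₹30,000
  ₹30,000 × 17% = ₹5,100

₹6,600 > ₹5,100, so the regular tax governs.

₹6,600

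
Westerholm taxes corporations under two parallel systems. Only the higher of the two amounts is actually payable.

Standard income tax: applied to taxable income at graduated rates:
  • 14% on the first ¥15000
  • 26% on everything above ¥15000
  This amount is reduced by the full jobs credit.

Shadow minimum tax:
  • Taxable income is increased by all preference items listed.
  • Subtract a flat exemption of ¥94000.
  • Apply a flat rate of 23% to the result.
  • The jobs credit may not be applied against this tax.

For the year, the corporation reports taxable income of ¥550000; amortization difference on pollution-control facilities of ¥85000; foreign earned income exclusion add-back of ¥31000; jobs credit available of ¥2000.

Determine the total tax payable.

¥139200

Standard income tax:
  ¥15000 × 14% = ¥2100
  ¥535000 × 26% = ¥139100
  → ¥141200
  Less jobs credit ¥2000 → ¥139200

Shadow minimum tax:
  Adjusted income: ¥550000 + ¥85000 + ¥31000 = ¥666000
  Less exemption ¥94000 → base ¥572000
  ¥572000 × 23% = ¥131560

¥139200 > ¥131560, so the standard income tax governs.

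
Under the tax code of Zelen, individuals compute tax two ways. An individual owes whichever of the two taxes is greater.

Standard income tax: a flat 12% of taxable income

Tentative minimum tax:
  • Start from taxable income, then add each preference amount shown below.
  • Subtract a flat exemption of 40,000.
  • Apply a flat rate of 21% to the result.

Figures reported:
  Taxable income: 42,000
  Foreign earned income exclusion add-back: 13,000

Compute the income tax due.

Standard income tax:
  42,000 × 12% = 5,040

Tentative minimum tax:
  Adjusted income: 42,000 + 13,000 = 55,000
  Less exemption 40,000 → base 15,000
  15,000 × 21% = 3,150

5,040 > 3,150, so the standard income tax governs.

5,040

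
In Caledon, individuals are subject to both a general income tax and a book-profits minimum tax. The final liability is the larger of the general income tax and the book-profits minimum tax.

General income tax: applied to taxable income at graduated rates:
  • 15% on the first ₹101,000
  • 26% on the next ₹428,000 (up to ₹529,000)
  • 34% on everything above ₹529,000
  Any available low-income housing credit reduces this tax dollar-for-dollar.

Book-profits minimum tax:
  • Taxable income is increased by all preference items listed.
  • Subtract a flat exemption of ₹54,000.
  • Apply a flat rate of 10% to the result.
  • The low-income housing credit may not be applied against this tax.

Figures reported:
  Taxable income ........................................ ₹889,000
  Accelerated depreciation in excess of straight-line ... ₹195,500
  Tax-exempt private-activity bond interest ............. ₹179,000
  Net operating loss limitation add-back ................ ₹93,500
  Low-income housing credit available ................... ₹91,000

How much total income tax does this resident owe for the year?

General income tax:
  ₹101,000 × 15% = ₹15,150
  ₹428,000 × 26% = ₹111,280
  ₹360,000 × 34% = ₹122,400
  → ₹248,830
  Less low-income housing credit ₹91,000 → ₹157,830

Book-profits minimum tax:
  Adjusted income: ₹889,000 + ₹195,500 + ₹179,000 + ₹93,500 = ₹1,357,000
  Less exemption ₹54,000 → base ₹1,303,000
  ₹1,303,000 × 10% = ₹130,300

₹157,830 > ₹130,300, so the general income tax governs.

₹157,830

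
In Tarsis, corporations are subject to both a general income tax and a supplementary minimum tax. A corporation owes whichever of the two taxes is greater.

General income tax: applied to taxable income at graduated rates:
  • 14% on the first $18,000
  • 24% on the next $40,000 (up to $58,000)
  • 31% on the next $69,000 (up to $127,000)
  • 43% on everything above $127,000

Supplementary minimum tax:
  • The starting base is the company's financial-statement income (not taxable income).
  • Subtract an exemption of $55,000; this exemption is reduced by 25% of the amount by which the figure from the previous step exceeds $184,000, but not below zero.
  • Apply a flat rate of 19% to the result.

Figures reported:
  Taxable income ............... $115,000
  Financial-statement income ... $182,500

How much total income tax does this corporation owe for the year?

General income tax:
  $18,000 × 14% = $2,520
  $40,000 × 24% = $9,600
  $57,000 × 31% = $17,670
  → $29,790

Supplementary minimum tax:
  Base (financial-statement income): $182,500
  Exemption: $182,500 ≤ $184,000, so full $55,000 applies
  Base: $182,500 − $55,000 = $127,500
  $127,500 × 19% = $24,225

$29,790 > $24,225, so the general income tax governs.

$29,790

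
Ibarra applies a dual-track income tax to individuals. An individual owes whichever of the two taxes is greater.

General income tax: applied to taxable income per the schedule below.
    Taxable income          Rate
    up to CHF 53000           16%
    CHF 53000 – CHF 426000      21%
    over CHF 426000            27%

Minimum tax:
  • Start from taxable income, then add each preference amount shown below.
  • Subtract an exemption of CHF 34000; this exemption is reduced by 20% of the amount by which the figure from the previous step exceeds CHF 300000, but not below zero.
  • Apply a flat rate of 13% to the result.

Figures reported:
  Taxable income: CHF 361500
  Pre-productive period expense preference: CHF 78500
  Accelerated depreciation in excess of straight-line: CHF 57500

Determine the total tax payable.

CHF 73265

Minimum tax:
  Adjusted income: CHF 361500 + CHF 78500 + CHF 57500 = CHF 497500
  Exemption: 20% × (CHF 497500 − CHF 300000) = CHF 39500 ≥ CHF 34000, so the exemption is fully phased out
  Base: CHF 497500 − CHF 0 = CHF 497500
  CHF 497500 × 13% = CHF 64675

General income tax:
  CHF 53000 × 16% = CHF 8480
  CHF 308500 × 21% = CHF 64785
  → CHF 73265

CHF 73265 > CHF 64675, so the general income tax governs.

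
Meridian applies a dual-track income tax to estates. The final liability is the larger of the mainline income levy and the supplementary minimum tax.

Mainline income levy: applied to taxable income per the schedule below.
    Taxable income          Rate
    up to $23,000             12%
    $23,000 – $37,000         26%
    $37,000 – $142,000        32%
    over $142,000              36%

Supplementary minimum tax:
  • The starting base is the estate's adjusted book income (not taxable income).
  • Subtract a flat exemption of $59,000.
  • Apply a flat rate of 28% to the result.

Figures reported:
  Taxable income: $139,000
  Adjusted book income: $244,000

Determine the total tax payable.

Mainline income levy:
  $23,000 × 12% = $2,760
  $14,000 × 26% = $3,640
  $102,000 × 32% = $32,640
  → $39,040

Supplementary minimum tax:
  Base (adjusted book income): $244,000
  Less exemption $59,000 → base $185,000
  $185,000 × 28% = $51,800

$51,800 > $39,040, so the supplementary minimum tax is the binding amount.

$51,800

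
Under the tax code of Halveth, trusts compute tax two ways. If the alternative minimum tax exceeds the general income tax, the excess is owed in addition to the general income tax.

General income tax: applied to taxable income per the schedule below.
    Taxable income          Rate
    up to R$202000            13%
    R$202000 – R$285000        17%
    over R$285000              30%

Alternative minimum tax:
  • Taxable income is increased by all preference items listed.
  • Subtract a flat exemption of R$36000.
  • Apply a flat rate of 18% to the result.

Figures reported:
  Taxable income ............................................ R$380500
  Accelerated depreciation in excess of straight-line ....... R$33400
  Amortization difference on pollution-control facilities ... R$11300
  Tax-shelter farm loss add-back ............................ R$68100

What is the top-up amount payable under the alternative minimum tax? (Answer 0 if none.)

General income tax:
  R$202000 × 13% = R$26260
  R$83000 × 17% = R$14110
  R$95500 × 30% = R$28650
  → R$69020

Alternative minimum tax:
  Adjusted income: R$380500 + R$33400 + R$11300 + R$68100 = R$493300
  Less exemption R$36000 → base R$457300
  R$457300 × 18% = R$82314

Excess of alternative minimum tax over general income tax: R$82314 − R$69020 = R$13294.

R$13294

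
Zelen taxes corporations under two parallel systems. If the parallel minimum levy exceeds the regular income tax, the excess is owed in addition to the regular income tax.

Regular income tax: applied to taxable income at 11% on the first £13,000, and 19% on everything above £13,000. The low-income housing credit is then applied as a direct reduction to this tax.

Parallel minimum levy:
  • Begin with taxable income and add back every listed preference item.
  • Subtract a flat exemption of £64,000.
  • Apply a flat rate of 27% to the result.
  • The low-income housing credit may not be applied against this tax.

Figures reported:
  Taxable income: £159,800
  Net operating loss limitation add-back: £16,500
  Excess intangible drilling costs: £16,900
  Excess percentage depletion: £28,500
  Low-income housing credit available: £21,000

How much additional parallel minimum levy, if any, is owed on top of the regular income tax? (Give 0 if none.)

Parallel minimum levy:
  Adjusted income: £159,800 + £16,500 + £16,900 + £28,500 = £221,700
  Less exemption £64,000 → base £157,700
  £157,700 × 27% = £42,579

Regular income tax:
  £13,000 × 11% = £1,430
  £146,800 × 19% = £27,892
  → £29,322
  Less low-income housing credit £21,000 → £8,322

Excess of parallel minimum levy over regular income tax: £42,579 − £8,322 = £34,257.

£34,257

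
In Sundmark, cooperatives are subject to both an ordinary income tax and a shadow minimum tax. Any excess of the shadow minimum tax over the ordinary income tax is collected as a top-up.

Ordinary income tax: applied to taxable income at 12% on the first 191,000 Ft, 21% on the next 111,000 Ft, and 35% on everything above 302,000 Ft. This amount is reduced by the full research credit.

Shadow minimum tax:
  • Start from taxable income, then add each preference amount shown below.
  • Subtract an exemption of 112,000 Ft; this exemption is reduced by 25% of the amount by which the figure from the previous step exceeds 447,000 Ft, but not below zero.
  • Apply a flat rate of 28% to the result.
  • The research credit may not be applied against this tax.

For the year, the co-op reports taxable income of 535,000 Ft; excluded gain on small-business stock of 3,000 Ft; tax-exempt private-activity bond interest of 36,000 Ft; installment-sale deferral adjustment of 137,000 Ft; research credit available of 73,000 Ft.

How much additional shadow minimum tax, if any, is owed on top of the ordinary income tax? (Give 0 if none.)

Ordinary income tax:
  191,000 Ft × 12% = 22,920 Ft
  111,000 Ft × 21% = 23,310 Ft
  233,000 Ft × 35% = 81,550 Ft
  → 127,780 Ft
  Less research credit 73,000 Ft → 54,780 Ft

Shadow minimum tax:
  Adjusted income: 535,000 Ft + 3,000 Ft + 36,000 Ft + 137,000 Ft = 711,000 Ft
  Exemption: 112,000 Ft − 25% × (711,000 Ft − 447,000 Ft) = 112,000 Ft − 66,000 Ft = 46,000 Ft
  Base: 711,000 Ft − 46,000 Ft = 665,000 Ft
  665,000 Ft × 28% = 186,200 Ft

Excess of shadow minimum tax over ordinary income tax: 186,200 Ft − 54,780 Ft = 131,420 Ft.

131,420 Ft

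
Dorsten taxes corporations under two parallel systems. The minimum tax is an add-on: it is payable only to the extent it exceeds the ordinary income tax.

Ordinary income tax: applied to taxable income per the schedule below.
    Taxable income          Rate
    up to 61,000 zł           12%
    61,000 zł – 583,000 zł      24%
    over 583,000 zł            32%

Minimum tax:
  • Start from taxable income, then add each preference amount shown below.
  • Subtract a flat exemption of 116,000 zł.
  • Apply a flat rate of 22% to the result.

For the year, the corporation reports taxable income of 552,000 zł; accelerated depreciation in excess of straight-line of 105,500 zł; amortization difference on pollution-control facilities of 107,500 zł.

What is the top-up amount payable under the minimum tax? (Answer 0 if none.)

17,620 zł

Ordinary income tax:
  61,000 zł × 12% = 7,320 zł
  491,000 zł × 24% = 117,840 zł
  → 125,160 zł

Minimum tax:
  Adjusted income: 552,000 zł + 105,500 zł + 107,500 zł = 765,000 zł
  Less exemption 116,000 zł → base 649,000 zł
  649,000 zł × 22% = 142,780 zł

Excess of minimum tax over ordinary income tax: 142,780 zł − 125,160 zł = 17,620 zł.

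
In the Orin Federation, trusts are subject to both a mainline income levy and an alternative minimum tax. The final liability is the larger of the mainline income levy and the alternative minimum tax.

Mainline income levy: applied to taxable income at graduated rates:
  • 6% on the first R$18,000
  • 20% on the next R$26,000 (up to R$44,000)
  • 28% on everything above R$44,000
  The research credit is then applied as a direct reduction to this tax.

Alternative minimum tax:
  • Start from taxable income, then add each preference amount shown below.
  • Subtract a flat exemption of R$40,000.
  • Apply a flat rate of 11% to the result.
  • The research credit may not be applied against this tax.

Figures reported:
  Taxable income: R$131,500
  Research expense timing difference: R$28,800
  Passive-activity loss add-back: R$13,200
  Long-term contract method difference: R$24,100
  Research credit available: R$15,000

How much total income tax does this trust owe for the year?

R$17,336

Alternative minimum tax:
  Adjusted income: R$131,500 + R$28,800 + R$13,200 + R$24,100 = R$197,600
  Less exemption R$40,000 → base R$157,600
  R$157,600 × 11% = R$17,336

Mainline income levy:
  R$18,000 × 6% = R$1,080
  R$26,000 × 20% = R$5,200
  R$87,500 × 28% = R$24,500
  → R$30,780
  Less research credit R$15,000 → R$15,780

R$17,336 > R$15,780, so the alternative minimum tax is the binding amount.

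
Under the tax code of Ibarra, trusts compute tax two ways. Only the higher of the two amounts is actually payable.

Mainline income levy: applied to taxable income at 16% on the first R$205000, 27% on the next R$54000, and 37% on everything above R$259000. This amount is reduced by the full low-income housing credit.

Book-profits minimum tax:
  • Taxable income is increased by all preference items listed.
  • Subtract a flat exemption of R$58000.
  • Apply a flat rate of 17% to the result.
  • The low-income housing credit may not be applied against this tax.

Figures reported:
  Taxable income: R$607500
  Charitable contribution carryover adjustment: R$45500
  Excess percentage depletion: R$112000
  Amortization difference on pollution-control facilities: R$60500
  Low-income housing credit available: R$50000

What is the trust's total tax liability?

Book-profits minimum tax:
  Adjusted income: R$607500 + R$45500 + R$112000 + R$60500 = R$825500
  Less exemption R$58000 → base R$767500
  R$767500 × 17% = R$130475

Mainline income levy:
  R$205000 × 16% = R$32800
  R$54000 × 27% = R$14580
  R$348500 × 37% = R$128945
  → R$176325
  Less low-income housing credit R$50000 → R$126325

R$130475 > R$126325, so the book-profits minimum tax is the binding amount.

R$130475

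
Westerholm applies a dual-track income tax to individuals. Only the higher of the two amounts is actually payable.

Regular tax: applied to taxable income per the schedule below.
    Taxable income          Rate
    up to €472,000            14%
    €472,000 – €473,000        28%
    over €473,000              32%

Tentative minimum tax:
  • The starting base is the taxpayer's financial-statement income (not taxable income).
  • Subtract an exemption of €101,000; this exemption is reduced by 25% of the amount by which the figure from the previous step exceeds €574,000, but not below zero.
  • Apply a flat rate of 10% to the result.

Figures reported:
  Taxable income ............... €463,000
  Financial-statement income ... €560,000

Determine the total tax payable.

€64,820

Regular tax:
  €463,000 × 14% = €64,820

Tentative minimum tax:
  Base (financial-statement income): €560,000
  Exemption: €560,000 ≤ €574,000, so full €101,000 applies
  Base: €560,000 − €101,000 = €459,000
  €459,000 × 10% = €45,900

€64,820 > €45,900, so the regular tax governs.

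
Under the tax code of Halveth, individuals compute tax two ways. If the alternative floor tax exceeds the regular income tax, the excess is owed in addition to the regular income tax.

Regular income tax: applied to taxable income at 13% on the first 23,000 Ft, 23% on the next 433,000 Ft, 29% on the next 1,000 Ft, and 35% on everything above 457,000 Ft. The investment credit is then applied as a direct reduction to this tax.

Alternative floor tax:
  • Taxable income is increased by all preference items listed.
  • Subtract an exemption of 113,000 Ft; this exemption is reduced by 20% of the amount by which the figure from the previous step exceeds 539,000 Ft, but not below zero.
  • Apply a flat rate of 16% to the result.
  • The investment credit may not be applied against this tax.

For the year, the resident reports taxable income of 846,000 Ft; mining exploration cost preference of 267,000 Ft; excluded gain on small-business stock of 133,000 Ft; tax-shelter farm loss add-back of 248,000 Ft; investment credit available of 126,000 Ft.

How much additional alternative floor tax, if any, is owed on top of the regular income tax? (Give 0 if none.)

Alternative floor tax:
  Adjusted income: 846,000 Ft + 267,000 Ft + 133,000 Ft + 248,000 Ft = 1,494,000 Ft
  Exemption: 20% × (1,494,000 Ft − 539,000 Ft) = 191,000 Ft ≥ 113,000 Ft, so the exemption is fully phased out
  Base: 1,494,000 Ft − 0 Ft = 1,494,000 Ft
  1,494,000 Ft × 16% = 239,040 Ft

Regular income tax:
  23,000 Ft × 13% = 2,990 Ft
  433,000 Ft × 23% = 99,590 Ft
  1,000 Ft × 29% = 290 Ft
  389,000 Ft × 35% = 136,150 Ft
  → 239,020 Ft
  Less investment credit 126,000 Ft → 113,020 Ft

Excess of alternative floor tax over regular income tax: 239,040 Ft − 113,020 Ft = 126,020 Ft.

126,020 Ft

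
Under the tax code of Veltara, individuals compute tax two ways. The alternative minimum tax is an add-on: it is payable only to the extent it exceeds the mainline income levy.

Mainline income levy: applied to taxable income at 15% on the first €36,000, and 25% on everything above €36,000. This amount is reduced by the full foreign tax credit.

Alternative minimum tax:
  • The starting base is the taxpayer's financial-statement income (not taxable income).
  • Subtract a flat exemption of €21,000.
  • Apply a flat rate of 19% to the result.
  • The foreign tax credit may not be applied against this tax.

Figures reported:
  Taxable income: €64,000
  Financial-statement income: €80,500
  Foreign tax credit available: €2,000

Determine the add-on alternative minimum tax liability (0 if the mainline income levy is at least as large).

Mainline income levy:
  €36,000 × 15% = €5,400
  €28,000 × 25% = €7,000
  → €12,400
  Less foreign tax credit €2,000 → €10,400

Alternative minimum tax:
  Base (financial-statement income): €80,500
  Less exemption €21,000 → base €59,500
  €59,500 × 19% = €11,305

Excess of alternative minimum tax over mainline income levy: €11,305 − €10,400 = €905.

€905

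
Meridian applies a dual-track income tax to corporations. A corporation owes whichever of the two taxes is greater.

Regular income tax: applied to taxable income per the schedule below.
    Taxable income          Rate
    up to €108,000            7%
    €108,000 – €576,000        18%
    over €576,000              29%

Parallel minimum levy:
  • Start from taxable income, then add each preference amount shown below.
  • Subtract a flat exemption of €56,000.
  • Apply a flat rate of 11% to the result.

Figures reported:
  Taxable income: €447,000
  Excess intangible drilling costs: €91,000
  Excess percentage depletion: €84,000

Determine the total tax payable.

€68,580

Parallel minimum levy:
  Adjusted income: €447,000 + €91,000 + €84,000 = €622,000
  Less exemption €56,000 → base €566,000
  €566,000 × 11% = €62,260

Regular income tax:
  €108,000 × 7% = €7,560
  €339,000 × 18% = €61,020
  → €68,580

€68,580 > €62,260, so the regular income tax governs.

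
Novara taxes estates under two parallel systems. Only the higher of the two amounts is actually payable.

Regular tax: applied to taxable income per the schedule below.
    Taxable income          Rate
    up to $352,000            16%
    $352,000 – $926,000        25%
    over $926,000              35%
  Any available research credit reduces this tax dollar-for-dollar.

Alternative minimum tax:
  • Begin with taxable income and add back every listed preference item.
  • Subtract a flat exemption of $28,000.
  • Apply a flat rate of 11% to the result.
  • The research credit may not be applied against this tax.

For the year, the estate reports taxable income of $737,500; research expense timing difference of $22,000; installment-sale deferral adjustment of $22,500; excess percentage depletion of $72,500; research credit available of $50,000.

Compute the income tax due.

$102,695

Regular tax:
  $352,000 × 16% = $56,320
  $385,500 × 25% = $96,375
  → $152,695
  Less research credit $50,000 → $102,695

Alternative minimum tax:
  Adjusted income: $737,500 + $22,000 + $22,500 + $72,500 = $854,500
  Less exemption $28,000 → base $826,500
  $826,500 × 11% = $90,915

$102,695 > $90,915, so the regular tax governs.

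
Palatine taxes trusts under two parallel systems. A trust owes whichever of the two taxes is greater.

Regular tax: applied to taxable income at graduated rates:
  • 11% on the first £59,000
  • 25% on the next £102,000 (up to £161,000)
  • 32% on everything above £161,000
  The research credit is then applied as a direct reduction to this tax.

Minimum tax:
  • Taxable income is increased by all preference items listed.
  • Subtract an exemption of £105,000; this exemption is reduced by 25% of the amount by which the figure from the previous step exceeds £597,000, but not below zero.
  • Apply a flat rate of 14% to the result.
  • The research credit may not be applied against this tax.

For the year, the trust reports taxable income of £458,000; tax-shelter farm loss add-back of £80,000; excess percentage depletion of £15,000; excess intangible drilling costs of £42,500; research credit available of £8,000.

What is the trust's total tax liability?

Regular tax:
  £59,000 × 11% = £6,490
  £102,000 × 25% = £25,500
  £297,000 × 32% = £95,040
  → £127,030
  Less research credit £8,000 → £119,030

Minimum tax:
  Adjusted income: £458,000 + £80,000 + £15,000 + £42,500 = £595,500
  Exemption: £595,500 ≤ £597,000, so full £105,000 applies
  Base: £595,500 − £105,000 = £490,500
  £490,500 × 14% = £68,670

£119,030 > £68,670, so the regular tax governs.

£119,030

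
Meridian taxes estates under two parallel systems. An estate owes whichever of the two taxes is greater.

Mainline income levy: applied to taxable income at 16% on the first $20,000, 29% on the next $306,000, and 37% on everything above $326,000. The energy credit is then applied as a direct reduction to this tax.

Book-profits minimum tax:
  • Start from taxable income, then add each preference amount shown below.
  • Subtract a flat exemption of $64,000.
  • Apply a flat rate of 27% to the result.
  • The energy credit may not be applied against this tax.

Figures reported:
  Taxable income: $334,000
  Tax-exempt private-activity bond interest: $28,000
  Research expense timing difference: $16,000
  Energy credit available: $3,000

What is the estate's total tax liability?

Book-profits minimum tax:
  Adjusted income: $334,000 + $28,000 + $16,000 = $378,000
  Less exemption $64,000 → base $314,000
  $314,000 × 27% = $84,780

Mainline income levy:
  $20,000 × 16% = $3,200
  $306,000 × 29% = $88,740
  $8,000 × 37% = $2,960
  → $94,900
  Less energy credit $3,000 → $91,900

$91,900 > $84,780, so the mainline income levy governs.

$91,900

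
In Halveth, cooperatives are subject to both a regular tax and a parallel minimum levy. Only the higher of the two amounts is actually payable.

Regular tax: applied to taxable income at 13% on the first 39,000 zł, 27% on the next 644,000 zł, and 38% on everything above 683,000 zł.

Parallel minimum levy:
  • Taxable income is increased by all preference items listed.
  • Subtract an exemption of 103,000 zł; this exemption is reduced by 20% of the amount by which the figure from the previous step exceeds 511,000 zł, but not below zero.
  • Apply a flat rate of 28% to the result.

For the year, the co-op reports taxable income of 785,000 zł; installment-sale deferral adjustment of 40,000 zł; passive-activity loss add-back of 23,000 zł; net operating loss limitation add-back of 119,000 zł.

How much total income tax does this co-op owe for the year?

267,456 zł

Parallel minimum levy:
  Adjusted income: 785,000 zł + 40,000 zł + 23,000 zł + 119,000 zł = 967,000 zł
  Exemption: 103,000 zł − 20% × (967,000 zł − 511,000 zł) = 103,000 zł − 91,200 zł = 11,800 zł
  Base: 967,000 zł − 11,800 zł = 955,200 zł
  955,200 zł × 28% = 267,456 zł

Regular tax:
  39,000 zł × 13% = 5,070 zł
  644,000 zł × 27% = 173,880 zł
  102,000 zł × 38% = 38,760 zł
  → 217,710 zł

267,456 zł > 217,710 zł, so the parallel minimum levy is the binding amount.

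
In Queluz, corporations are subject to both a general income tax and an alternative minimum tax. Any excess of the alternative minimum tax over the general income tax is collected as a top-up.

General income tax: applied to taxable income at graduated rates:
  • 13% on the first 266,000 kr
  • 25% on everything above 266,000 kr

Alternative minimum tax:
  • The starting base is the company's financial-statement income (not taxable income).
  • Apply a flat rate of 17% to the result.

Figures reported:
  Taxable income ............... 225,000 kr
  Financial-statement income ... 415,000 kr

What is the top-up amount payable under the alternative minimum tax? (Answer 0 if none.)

General income tax:
  225,000 kr × 13% = 29,250 kr

Alternative minimum tax:
  Base (financial-statement income): 415,000 kr
  415,000 kr × 17% = 70,550 kr

Excess of alternative minimum tax over general income tax: 70,550 kr − 29,250 kr = 41,300 kr.

41,300 kr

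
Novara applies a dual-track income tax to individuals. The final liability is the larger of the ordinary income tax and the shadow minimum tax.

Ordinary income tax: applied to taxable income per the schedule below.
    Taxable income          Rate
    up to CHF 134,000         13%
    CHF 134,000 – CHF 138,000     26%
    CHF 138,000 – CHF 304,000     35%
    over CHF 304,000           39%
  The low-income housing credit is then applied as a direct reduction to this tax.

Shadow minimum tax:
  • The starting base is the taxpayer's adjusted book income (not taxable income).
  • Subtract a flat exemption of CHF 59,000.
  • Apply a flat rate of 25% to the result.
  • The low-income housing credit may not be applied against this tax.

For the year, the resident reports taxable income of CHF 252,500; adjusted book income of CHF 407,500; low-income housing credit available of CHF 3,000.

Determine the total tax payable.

CHF 87,125

Ordinary income tax:
  CHF 134,000 × 13% = CHF 17,420
  CHF 4,000 × 26% = CHF 1,040
  CHF 114,500 × 35% = CHF 40,075
  → CHF 58,535
  Less low-income housing credit CHF 3,000 → CHF 55,535

Shadow minimum tax:
  Base (adjusted book income): CHF 407,500
  Less exemption CHF 59,000 → base CHF 348,500
  CHF 348,500 × 25% = CHF 87,125

CHF 87,125 > CHF 55,535, so the shadow minimum tax is the binding amount.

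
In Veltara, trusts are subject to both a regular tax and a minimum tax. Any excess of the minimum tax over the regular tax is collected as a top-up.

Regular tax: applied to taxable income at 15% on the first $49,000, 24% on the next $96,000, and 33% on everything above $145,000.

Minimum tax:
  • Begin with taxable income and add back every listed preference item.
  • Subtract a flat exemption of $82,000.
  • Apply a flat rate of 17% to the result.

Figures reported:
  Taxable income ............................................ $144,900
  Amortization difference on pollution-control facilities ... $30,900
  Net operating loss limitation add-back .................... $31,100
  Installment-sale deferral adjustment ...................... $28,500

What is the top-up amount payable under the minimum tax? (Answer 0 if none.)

Minimum tax:
  Adjusted income: $144,900 + $30,900 + $31,100 + $28,500 = $235,400
  Less exemption $82,000 → base $153,400
  $153,400 × 17% = $26,078

Regular tax:
  $49,000 × 15% = $7,350
  $95,900 × 24% = $23,016
  → $30,366

$26,078 ≤ $30,366, so no add-on is due.

$0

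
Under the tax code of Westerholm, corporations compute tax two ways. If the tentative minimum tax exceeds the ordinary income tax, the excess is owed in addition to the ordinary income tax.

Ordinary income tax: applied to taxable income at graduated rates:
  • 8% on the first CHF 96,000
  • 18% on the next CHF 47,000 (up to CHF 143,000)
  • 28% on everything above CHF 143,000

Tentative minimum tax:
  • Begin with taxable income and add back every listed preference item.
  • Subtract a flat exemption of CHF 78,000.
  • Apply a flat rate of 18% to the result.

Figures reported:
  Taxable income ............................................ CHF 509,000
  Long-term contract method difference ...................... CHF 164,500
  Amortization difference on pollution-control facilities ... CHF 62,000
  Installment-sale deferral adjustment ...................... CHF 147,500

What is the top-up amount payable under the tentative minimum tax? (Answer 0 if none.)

CHF 26,280

Ordinary income tax:
  CHF 96,000 × 8% = CHF 7,680
  CHF 47,000 × 18% = CHF 8,460
  CHF 366,000 × 28% = CHF 102,480
  → CHF 118,620

Tentative minimum tax:
  Adjusted income: CHF 509,000 + CHF 164,500 + CHF 62,000 + CHF 147,500 = CHF 883,000
  Less exemption CHF 78,000 → base CHF 805,000
  CHF 805,000 × 18% = CHF 144,900

Excess of tentative minimum tax over ordinary income tax: CHF 144,900 − CHF 118,620 = CHF 26,280.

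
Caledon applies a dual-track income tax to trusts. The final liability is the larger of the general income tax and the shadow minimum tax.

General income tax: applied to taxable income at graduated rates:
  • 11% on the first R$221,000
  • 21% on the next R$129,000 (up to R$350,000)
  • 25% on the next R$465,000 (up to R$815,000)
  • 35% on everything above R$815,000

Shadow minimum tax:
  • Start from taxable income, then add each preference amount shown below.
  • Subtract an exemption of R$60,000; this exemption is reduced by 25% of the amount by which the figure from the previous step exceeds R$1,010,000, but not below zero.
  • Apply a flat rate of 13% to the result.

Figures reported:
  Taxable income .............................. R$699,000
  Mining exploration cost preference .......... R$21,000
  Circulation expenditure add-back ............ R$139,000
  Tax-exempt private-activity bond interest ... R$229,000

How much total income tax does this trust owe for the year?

General income tax:
  R$221,000 × 11% = R$24,310
  R$129,000 × 21% = R$27,090
  R$349,000 × 25% = R$87,250
  → R$138,650

Shadow minimum tax:
  Adjusted income: R$699,000 + R$21,000 + R$139,000 + R$229,000 = R$1,088,000
  Exemption: R$60,000 − 25% × (R$1,088,000 − R$1,010,000) = R$60,000 − R$19,500 = R$40,500
  Base: R$1,088,000 − R$40,500 = R$1,047,500
  R$1,047,500 × 13% = R$136,175

R$138,650 > R$136,175, so the general income tax governs.

R$138,650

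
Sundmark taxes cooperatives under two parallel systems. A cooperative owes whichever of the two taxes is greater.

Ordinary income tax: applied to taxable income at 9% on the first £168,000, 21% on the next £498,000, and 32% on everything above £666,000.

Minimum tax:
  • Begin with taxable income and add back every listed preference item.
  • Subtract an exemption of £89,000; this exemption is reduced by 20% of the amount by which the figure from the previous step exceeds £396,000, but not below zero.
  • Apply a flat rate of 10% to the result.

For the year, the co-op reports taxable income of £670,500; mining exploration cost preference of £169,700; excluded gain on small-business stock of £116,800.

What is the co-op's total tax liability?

Minimum tax:
  Adjusted income: £670,500 + £169,700 + £116,800 = £957,000
  Exemption: 20% × (£957,000 − £396,000) = £112,200 ≥ £89,000, so the exemption is fully phased out
  Base: £957,000 − £0 = £957,000
  £957,000 × 10% = £95,700

Ordinary income tax:
  £168,000 × 9% = £15,120
  £498,000 × 21% = £104,580
  £4,500 × 32% = £1,440
  → £121,140

£121,140 > £95,700, so the ordinary income tax governs.

£121,140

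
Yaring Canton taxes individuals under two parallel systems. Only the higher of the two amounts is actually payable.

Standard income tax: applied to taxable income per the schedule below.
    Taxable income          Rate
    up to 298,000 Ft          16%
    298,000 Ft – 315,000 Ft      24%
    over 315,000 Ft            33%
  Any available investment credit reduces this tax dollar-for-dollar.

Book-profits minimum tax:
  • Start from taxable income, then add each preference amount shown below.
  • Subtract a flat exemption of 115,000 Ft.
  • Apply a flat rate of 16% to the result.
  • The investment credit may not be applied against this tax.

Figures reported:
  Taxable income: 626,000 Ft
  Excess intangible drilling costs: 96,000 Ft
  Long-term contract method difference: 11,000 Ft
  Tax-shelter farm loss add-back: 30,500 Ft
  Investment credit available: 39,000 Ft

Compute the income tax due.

115,390 Ft

Book-profits minimum tax:
  Adjusted income: 626,000 Ft + 96,000 Ft + 11,000 Ft + 30,500 Ft = 763,500 Ft
  Less exemption 115,000 Ft → base 648,500 Ft
  648,500 Ft × 16% = 103,760 Ft

Standard income tax:
  298,000 Ft × 16% = 47,680 Ft
  17,000 Ft × 24% = 4,080 Ft
  311,000 Ft × 33% = 102,630 Ft
  → 154,390 Ft
  Less investment credit 39,000 Ft → 115,390 Ft

115,390 Ft > 103,760 Ft, so the standard income tax governs.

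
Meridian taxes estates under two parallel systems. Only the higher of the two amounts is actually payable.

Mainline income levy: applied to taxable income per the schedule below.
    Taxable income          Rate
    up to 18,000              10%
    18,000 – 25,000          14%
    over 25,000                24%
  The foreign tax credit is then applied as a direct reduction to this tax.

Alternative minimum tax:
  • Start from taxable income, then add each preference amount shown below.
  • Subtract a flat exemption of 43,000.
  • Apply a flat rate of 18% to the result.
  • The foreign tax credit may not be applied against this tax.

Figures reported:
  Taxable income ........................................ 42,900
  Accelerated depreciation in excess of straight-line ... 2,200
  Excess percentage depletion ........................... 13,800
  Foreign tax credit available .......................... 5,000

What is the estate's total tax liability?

2,862

Mainline income levy:
  18,000 × 10% = 1,800
  7,000 × 14% = 980
  17,900 × 24% = 4,296
  → 7,076
  Less foreign tax credit 5,000 → 2,076

Alternative minimum tax:
  Adjusted income: 42,900 + 2,200 + 13,800 = 58,900
  Less exemption 43,000 → base 15,900
  15,900 × 18% = 2,862

2,862 > 2,076, so the alternative minimum tax is the binding amount.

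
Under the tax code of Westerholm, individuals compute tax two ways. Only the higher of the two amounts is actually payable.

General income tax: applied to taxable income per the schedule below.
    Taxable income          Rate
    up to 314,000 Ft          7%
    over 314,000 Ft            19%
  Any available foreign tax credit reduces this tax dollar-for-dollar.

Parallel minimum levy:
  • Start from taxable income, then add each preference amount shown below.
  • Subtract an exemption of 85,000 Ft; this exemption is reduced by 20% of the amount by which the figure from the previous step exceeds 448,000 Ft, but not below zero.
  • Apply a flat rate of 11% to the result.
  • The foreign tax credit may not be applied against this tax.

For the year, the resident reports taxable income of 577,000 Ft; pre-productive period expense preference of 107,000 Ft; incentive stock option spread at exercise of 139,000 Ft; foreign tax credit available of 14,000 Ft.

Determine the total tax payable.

89,430 Ft

Parallel minimum levy:
  Adjusted income: 577,000 Ft + 107,000 Ft + 139,000 Ft = 823,000 Ft
  Exemption: 85,000 Ft − 20% × (823,000 Ft − 448,000 Ft) = 85,000 Ft − 75,000 Ft = 10,000 Ft
  Base: 823,000 Ft − 10,000 Ft = 813,000 Ft
  813,000 Ft × 11% = 89,430 Ft

General income tax:
  314,000 Ft × 7% = 21,980 Ft
  263,000 Ft × 19% = 49,970 Ft
  → 71,950 Ft
  Less foreign tax credit 14,000 Ft → 57,950 Ft

89,430 Ft > 57,950 Ft, so the parallel minimum levy is the binding amount.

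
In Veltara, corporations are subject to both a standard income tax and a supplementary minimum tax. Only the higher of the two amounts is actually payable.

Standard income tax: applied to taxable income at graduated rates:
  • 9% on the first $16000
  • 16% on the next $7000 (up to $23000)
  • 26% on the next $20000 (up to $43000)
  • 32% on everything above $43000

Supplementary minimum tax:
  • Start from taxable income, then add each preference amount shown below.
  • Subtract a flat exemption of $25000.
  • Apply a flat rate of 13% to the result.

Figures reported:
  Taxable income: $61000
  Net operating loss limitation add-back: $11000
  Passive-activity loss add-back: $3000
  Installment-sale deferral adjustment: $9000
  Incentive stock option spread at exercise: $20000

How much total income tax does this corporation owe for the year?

Standard income tax:
  $16000 × 9% = $1440
  $7000 × 16% = $1120
  $20000 × 26% = $5200
  $18000 × 32% = $5760
  → $13520

Supplementary minimum tax:
  Adjusted income: $61000 + $11000 + $3000 + $9000 + $20000 = $104000
  Less exemption $25000 → base $79000
  $79000 × 13% = $10270

$13520 > $10270, so the standard income tax governs.

$13520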